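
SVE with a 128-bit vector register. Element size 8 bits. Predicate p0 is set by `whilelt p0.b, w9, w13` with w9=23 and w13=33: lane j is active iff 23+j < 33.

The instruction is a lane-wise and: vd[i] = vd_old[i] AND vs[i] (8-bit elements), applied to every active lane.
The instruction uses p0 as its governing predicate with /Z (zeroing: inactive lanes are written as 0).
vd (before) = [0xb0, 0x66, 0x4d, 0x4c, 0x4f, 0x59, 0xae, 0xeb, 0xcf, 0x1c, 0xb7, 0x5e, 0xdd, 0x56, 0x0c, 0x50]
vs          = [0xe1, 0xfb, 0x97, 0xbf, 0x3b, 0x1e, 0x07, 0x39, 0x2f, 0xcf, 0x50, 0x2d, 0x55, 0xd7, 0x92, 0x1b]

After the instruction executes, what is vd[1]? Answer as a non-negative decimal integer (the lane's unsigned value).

vd[1] = 98

register lanes = 128/8 = 16
p0[j] = (23+j < 33); true for j=0..9 → 10 lanes set
  i=0: and(0xb0,0xe1) → 160
  i=1: and(0x66,0xfb) → 98
  i=2: and(0x4d,0x97) → 5
  i=3: and(0x4c,0xbf) → 12
  i=4: and(0x4f,0x3b) → 11
  i=5: and(0x59,0x1e) → 24
  i=6: and(0xae,0x07) → 6
  i=7: and(0xeb,0x39) → 41
  i=8: and(0xcf,0x2f) → 15
  i=9: and(0x1c,0xcf) → 12
  i=10: tail/zero → 0
  i=11: tail/zero → 0
  i=12: tail/zero → 0
  i=13: tail/zero → 0
  i=14: tail/zero → 0
  i=15: tail/zero → 0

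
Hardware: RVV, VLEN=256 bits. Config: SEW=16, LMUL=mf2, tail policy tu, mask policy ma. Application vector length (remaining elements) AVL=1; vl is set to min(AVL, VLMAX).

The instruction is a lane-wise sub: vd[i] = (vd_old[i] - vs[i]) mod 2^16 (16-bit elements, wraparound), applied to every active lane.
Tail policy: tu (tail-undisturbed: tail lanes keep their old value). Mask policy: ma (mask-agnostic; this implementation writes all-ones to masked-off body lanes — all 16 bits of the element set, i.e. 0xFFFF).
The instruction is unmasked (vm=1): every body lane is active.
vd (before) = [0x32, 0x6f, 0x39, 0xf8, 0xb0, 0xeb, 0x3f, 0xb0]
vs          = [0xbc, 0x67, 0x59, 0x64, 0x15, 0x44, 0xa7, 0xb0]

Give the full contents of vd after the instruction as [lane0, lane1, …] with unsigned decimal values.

vd = [65398, 111, 57, 248, 176, 235, 63, 176]

VLMAX = VLEN×LMUL/SEW = 256×1/2/16 = 8
vl = min(AVL, VLMAX) = min(1, 8) = 1
vd[0] sub(0x32,0xbc) -> 0xff76
vd[1] tail/keep -> 0x6f
vd[2] tail/keep -> 0x39
vd[3] tail/keep -> 0xf8
vd[4] tail/keep -> 0xb0
vd[5] tail/keep -> 0xeb
vd[6] tail/keep -> 0x3f
vd[7] tail/keep -> 0xb0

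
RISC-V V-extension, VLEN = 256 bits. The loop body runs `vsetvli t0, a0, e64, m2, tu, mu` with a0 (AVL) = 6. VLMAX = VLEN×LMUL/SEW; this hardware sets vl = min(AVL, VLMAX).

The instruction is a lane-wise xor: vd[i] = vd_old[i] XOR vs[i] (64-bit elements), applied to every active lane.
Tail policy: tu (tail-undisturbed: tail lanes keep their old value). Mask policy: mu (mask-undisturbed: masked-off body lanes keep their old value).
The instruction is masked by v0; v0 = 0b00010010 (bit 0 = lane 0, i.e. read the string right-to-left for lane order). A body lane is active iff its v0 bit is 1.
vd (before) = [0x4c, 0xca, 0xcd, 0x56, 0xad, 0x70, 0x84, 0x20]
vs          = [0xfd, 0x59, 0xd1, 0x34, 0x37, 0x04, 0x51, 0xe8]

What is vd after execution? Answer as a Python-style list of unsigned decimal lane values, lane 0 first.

vd = [76, 147, 205, 86, 154, 112, 132, 32]

lanes per group: 256·2/64 = 8
vl ← min(6, 8) = 6
vd[0] mask-off/keep -> 0x4c
vd[1] xor(0xca,0x59) -> 0x93
vd[2] mask-off/keep -> 0xcd
vd[3] mask-off/keep -> 0x56
vd[4] xor(0xad,0x37) -> 0x9a
vd[5] mask-off/keep -> 0x70
vd[6] tail/keep -> 0x84
vd[7] tail/keep -> 0x20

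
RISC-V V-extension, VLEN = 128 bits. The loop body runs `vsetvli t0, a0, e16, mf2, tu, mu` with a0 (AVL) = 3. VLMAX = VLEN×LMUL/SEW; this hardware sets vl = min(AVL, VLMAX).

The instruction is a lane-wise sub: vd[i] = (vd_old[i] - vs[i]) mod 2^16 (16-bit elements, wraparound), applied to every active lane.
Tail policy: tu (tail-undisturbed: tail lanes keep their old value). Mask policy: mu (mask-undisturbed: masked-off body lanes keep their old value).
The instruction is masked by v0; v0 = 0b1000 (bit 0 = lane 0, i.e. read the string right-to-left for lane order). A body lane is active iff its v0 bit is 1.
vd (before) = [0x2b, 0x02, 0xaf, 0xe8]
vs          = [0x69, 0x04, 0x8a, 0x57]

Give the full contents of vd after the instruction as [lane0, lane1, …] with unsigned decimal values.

vd = [43, 2, 175, 232]

lanes per group: 128·1/2/16 = 4
AVL=3 ≤ VLMAX=4, so vl = 3
lane  0: mask-off/keep ⇒ 0x2b
lane  1: mask-off/keep ⇒ 0x02
lane  2: mask-off/keep ⇒ 0xaf
lane  3: tail/keep ⇒ 0xe8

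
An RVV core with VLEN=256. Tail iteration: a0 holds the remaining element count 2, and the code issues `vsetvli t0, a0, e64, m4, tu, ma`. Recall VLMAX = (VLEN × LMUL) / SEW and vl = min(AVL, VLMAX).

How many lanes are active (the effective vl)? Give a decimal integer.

VLMAX = (256 × 4) / 64 = 16 lanes
AVL=2 ≤ VLMAX=16, so vl = 2

vl = 2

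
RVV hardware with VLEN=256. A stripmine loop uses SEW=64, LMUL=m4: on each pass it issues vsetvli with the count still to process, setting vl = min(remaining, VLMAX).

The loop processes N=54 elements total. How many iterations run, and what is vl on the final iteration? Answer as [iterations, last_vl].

[iterations, last_vl] = [4, 6]

lanes per group: 256·4/64 = 16
54 elements at 16/iter → 4 passes, remainder 6 on the last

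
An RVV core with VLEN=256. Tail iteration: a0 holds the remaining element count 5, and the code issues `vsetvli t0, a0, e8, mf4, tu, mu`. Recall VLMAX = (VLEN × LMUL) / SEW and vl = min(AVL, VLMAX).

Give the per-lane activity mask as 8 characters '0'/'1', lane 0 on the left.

VLMAX = (256 × 1/4) / 8 = 8 lanes
vl = min(AVL, VLMAX) = min(5, 8) = 5
bits (lane 0 leftmost): 11111000

predicate = 11111000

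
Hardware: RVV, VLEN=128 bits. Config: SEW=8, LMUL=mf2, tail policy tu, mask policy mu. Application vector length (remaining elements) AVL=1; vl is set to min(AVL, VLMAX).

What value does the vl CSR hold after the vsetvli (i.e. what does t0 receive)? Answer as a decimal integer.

VLMAX = (128 × 1/2) / 8 = 8 lanes
vl ← min(1, 8) = 1

vl = 1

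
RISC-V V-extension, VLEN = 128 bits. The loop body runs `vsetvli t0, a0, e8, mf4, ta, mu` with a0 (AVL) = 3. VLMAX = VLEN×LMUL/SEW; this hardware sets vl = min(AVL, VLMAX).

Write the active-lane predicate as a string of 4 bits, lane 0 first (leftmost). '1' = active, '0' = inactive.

predicate = 1110

VLMAX = (128 × 1/4) / 8 = 4 lanes
vl = min(AVL, VLMAX) = min(3, 4) = 3
bits (lane 0 leftmost): 1110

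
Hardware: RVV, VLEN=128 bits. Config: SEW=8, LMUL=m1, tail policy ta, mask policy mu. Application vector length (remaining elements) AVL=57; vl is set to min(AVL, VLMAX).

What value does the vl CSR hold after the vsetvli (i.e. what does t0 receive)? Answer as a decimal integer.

vl = 16

VLMAX = VLEN×LMUL/SEW = 128×1/8 = 16
AVL=57 > VLMAX=16, so vl = 16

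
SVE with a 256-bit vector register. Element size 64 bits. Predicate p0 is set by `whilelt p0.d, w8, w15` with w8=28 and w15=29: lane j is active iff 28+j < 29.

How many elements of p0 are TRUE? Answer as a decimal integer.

vl = 1

lane count: 256 div 64 = 4
active while 28+j < 29, i.e. j ∈ [0,1) capped at 4 ⇒ 1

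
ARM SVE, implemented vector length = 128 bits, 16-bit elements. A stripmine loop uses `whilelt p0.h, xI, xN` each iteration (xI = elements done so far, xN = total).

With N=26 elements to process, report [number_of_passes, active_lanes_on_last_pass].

128-bit reg / 16-bit elem → 8 lanes
N=26: ⌈26/8⌉ = 4 iters; last vl = 26 − 3×8 = 2

[iterations, last_vl] = [4, 2]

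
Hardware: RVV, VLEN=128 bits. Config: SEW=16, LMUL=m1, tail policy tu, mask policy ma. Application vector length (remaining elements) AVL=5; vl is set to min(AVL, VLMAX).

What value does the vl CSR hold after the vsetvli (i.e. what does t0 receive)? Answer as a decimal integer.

lanes per group: 128·1/16 = 8
vl ← min(5, 8) = 5

vl = 5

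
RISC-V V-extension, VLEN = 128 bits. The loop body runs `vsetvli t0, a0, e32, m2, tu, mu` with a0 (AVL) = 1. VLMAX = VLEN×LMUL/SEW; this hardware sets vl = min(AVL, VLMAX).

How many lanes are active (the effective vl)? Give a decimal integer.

vl = 1

VLMAX = (128 × 2) / 32 = 8 lanes
vl ← min(1, 8) = 1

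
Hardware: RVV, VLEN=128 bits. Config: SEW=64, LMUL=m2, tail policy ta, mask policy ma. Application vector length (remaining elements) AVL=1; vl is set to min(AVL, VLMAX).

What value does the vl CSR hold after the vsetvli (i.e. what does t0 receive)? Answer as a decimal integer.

VLMAX = (128 × 2) / 64 = 4 lanes
vl = min(AVL, VLMAX) = min(1, 4) = 1

vl = 1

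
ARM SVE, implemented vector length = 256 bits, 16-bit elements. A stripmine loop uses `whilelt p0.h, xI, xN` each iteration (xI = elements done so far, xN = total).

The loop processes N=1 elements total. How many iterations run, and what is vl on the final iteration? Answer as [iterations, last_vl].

register lanes = 256/16 = 16
N=1: ⌈1/16⌉ = 1 iters; last vl = 1 − 0×16 = 1

[iterations, last_vl] = [1, 1]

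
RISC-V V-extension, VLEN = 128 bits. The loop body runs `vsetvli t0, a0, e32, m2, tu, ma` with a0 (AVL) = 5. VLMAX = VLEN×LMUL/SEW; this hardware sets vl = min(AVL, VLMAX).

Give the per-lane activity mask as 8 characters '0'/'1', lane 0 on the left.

predicate = 11111000

VLMAX = (128 × 2) / 32 = 8 lanes
vl = min(AVL, VLMAX) = min(5, 8) = 5
bits (lane 0 leftmost): 11111000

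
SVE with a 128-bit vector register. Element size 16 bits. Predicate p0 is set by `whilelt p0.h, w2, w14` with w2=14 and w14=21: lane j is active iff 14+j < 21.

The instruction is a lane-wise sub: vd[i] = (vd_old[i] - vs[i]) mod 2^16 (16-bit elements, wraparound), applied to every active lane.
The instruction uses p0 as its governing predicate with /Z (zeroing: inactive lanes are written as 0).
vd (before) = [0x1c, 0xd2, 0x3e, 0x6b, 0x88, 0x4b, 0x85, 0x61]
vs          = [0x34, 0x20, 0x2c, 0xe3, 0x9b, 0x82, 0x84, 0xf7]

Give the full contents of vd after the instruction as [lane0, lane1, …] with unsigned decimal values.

register lanes = 128/16 = 8
whilelt: lane j active iff 14+j < 21 → j < 7 → 7 active
[0] sub(0x1c,0x34) = 0xffe8
[1] sub(0xd2,0x20) = 0xb2
[2] sub(0x3e,0x2c) = 0x12
[3] sub(0x6b,0xe3) = 0xff88
[4] sub(0x88,0x9b) = 0xffed
[5] sub(0x4b,0x82) = 0xffc9
[6] sub(0x85,0x84) = 0x01
[7] tail/zero = 0x00

vd = [65512, 178, 18, 65416, 65517, 65481, 1, 0]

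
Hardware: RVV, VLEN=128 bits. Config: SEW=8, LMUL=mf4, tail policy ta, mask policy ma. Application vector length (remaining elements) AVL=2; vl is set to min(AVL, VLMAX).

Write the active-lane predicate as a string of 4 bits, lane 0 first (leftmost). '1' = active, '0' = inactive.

lanes per group: 128·1/4/8 = 4
vl = min(AVL, VLMAX) = min(2, 4) = 2
bits (lane 0 leftmost): 1100

predicate = 1100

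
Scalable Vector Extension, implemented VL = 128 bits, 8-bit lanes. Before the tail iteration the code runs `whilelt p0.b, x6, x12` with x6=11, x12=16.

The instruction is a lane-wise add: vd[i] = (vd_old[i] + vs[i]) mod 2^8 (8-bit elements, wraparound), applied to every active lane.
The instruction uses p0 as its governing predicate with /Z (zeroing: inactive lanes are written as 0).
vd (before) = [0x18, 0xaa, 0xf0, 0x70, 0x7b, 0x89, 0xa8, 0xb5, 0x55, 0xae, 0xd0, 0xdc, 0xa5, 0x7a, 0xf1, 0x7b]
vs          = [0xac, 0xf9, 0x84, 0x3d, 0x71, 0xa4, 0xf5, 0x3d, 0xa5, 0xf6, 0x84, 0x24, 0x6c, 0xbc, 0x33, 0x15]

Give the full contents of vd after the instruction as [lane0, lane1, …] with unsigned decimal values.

vd = [196, 163, 116, 173, 236, 0, 0, 0, 0, 0, 0, 0, 0, 0, 0, 0]

128-bit reg / 8-bit elem → 16 lanes
active while 11+j < 16, i.e. j ∈ [0,5) capped at 16 ⇒ 5
vd[0] add(0x18,0xac) -> 0xc4
vd[1] add(0xaa,0xf9) -> 0xa3
vd[2] add(0xf0,0x84) -> 0x74
vd[3] add(0x70,0x3d) -> 0xad
vd[4] add(0x7b,0x71) -> 0xec
vd[5] tail/zero -> 0x00
vd[6] tail/zero -> 0x00
vd[7] tail/zero -> 0x00
vd[8] tail/zero -> 0x00
vd[9] tail/zero -> 0x00
vd[10] tail/zero -> 0x00
vd[11] tail/zero -> 0x00
vd[12] tail/zero -> 0x00
vd[13] tail/zero -> 0x00
vd[14] tail/zero -> 0x00
vd[15] tail/zero -> 0x00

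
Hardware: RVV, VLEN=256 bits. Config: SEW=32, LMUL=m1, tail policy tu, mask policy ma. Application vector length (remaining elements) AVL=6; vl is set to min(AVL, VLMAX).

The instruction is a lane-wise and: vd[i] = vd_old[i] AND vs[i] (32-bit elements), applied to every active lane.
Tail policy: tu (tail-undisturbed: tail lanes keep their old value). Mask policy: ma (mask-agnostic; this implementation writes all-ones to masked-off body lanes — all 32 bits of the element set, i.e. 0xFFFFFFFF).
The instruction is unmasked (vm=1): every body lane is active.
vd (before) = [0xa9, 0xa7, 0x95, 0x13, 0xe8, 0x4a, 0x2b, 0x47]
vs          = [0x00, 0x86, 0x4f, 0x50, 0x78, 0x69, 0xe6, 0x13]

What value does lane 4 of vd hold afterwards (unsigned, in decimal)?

vd[4] = 104

VLMAX = VLEN×LMUL/SEW = 256×1/32 = 8
AVL=6 ≤ VLMAX=8, so vl = 6
vd[0] and(0xa9,0x00) -> 0x00
vd[1] and(0xa7,0x86) -> 0x86
vd[2] and(0x95,0x4f) -> 0x05
vd[3] and(0x13,0x50) -> 0x10
vd[4] and(0xe8,0x78) -> 0x68
vd[5] and(0x4a,0x69) -> 0x48
vd[6] tail/keep -> 0x2b
vd[7] tail/keep -> 0x47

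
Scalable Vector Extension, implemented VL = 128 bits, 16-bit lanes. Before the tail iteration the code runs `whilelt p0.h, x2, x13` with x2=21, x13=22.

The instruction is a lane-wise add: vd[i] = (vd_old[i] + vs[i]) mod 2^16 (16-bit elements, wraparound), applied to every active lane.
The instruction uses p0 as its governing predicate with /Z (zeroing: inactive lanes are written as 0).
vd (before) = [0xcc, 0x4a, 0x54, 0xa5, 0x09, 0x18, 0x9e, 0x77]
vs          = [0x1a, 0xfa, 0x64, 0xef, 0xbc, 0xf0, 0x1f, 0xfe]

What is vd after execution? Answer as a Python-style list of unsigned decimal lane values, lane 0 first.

register lanes = 128/16 = 8
p0[j] = (21+j < 22); true for j=0..0 → 1 lanes set
[0] add(0xcc,0x1a) = 0xe6
[1] tail/zero = 0x00
[2] tail/zero = 0x00
[3] tail/zero = 0x00
[4] tail/zero = 0x00
[5] tail/zero = 0x00
[6] tail/zero = 0x00
[7] tail/zero = 0x00

vd = [230, 0, 0, 0, 0, 0, 0, 0]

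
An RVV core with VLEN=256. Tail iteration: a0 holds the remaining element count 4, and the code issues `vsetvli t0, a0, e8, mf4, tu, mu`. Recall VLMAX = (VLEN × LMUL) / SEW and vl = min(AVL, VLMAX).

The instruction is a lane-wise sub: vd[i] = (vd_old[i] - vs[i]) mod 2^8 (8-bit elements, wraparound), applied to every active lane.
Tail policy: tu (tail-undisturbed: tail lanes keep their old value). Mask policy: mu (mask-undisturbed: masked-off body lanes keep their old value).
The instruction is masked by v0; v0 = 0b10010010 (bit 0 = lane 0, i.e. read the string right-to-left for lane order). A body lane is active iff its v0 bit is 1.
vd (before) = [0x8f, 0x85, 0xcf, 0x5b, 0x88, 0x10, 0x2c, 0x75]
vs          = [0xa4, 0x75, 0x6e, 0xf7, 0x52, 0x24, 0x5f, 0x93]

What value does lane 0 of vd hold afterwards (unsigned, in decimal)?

vd[0] = 143

VLMAX = (256 × 1/4) / 8 = 8 lanes
vl ← min(4, 8) = 4
[0] mask-off/keep = 0x8f
[1] sub(0x85,0x75) = 0x10
[2] mask-off/keep = 0xcf
[3] mask-off/keep = 0x5b
[4] tail/keep = 0x88
[5] tail/keep = 0x10
[6] tail/keep = 0x2c
[7] tail/keep = 0x75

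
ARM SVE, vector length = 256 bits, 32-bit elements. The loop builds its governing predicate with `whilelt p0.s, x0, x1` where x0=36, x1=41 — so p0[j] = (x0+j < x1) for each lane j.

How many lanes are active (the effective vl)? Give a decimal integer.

lane count: 256 div 32 = 8
p0[j] = (36+j < 41); true for j=0..4 → 5 lanes set

vl = 5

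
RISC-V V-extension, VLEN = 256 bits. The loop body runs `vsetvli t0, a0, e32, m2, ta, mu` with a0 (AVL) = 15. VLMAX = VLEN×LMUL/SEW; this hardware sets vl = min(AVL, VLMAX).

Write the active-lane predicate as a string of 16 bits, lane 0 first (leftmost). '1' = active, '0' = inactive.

VLMAX = VLEN×LMUL/SEW = 256×2/32 = 16
AVL=15 ≤ VLMAX=16, so vl = 15
bits (lane 0 leftmost): 1111111111111110

predicate = 1111111111111110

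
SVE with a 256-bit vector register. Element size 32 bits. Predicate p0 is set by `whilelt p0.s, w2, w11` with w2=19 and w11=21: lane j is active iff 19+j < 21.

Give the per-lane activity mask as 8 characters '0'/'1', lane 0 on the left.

predicate = 11000000

lane count: 256 div 32 = 8
p0[j] = (19+j < 21); true for j=0..1 → 2 lanes set
bits (lane 0 leftmost): 11000000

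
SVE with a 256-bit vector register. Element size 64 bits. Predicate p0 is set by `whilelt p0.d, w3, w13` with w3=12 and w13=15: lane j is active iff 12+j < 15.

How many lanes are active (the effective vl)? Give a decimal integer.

register lanes = 256/64 = 4
whilelt: lane j active iff 12+j < 15 → j < 3 → 3 active

vl = 3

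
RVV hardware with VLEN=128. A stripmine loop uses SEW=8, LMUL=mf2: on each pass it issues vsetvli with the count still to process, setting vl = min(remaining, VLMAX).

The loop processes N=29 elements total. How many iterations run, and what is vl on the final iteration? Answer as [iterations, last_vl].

[iterations, last_vl] = [4, 5]

lanes per group: 128·1/2/8 = 8
N=29: ⌈29/8⌉ = 4 iters; last vl = 29 − 3×8 = 5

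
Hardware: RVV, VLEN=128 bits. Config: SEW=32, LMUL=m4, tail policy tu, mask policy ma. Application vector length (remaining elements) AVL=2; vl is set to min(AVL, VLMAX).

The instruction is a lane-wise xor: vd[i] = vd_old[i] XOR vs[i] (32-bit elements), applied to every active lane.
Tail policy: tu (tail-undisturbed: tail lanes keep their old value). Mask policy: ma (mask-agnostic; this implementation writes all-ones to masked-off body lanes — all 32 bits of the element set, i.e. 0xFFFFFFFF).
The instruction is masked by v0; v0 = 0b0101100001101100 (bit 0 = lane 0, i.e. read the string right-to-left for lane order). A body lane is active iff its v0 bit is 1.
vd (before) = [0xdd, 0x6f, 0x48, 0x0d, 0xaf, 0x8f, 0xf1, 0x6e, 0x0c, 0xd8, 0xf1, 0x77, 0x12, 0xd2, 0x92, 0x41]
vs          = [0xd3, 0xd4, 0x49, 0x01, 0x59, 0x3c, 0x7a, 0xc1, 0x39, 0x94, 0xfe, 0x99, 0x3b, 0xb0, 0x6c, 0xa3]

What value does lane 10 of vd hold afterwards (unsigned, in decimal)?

VLMAX = (128 × 4) / 32 = 16 lanes
vl ← min(2, 16) = 2
  i=0: mask-off/ones → 4294967295
  i=1: mask-off/ones → 4294967295
  i=2: tail/keep → 72
  i=3: tail/keep → 13
  i=4: tail/keep → 175
  i=5: tail/keep → 143
  i=6: tail/keep → 241
  i=7: tail/keep → 110
  i=8: tail/keep → 12
  i=9: tail/keep → 216
  i=10: tail/keep → 241
  i=11: tail/keep → 119
  i=12: tail/keep → 18
  i=13: tail/keep → 210
  i=14: tail/keep → 146
  i=15: tail/keep → 65

vd[10] = 241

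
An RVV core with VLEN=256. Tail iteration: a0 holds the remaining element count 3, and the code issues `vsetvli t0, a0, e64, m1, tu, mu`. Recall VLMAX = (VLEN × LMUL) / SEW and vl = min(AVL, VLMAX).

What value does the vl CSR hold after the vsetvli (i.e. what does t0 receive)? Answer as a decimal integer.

VLMAX = (256 × 1) / 64 = 4 lanes
vl = min(AVL, VLMAX) = min(3, 4) = 3

vl = 3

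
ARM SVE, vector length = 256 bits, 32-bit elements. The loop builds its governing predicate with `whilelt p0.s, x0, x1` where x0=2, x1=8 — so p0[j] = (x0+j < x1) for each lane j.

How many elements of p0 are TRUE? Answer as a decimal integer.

vl = 6

lane count: 256 div 32 = 8
whilelt: lane j active iff 2+j < 8 → j < 6 → 6 active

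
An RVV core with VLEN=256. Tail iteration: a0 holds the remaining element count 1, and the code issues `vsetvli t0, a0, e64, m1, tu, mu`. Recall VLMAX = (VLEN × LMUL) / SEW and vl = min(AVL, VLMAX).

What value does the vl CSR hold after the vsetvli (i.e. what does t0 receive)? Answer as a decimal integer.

VLMAX = VLEN×LMUL/SEW = 256×1/64 = 4
AVL=1 ≤ VLMAX=4, so vl = 1

vl = 1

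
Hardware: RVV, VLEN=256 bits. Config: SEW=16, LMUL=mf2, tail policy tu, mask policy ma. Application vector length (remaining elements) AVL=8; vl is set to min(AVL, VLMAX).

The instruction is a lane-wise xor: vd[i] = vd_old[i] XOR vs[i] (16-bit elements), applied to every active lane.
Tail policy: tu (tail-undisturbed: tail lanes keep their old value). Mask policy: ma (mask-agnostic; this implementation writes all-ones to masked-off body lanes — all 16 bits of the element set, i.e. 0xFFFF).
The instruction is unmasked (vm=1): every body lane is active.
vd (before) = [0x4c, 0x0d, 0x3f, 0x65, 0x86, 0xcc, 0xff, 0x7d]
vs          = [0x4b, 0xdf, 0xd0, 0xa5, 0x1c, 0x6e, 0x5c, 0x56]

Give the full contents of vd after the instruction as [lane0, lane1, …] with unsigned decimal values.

vd = [7, 210, 239, 192, 154, 162, 163, 43]

lanes per group: 256·1/2/16 = 8
vl = min(AVL, VLMAX) = min(8, 8) = 8
lane  0: xor(0x4c,0x4b) ⇒ 0x07
lane  1: xor(0x0d,0xdf) ⇒ 0xd2
lane  2: xor(0x3f,0xd0) ⇒ 0xef
lane  3: xor(0x65,0xa5) ⇒ 0xc0
lane  4: xor(0x86,0x1c) ⇒ 0x9a
lane  5: xor(0xcc,0x6e) ⇒ 0xa2
lane  6: xor(0xff,0x5c) ⇒ 0xa3
lane  7: xor(0x7d,0x56) ⇒ 0x2b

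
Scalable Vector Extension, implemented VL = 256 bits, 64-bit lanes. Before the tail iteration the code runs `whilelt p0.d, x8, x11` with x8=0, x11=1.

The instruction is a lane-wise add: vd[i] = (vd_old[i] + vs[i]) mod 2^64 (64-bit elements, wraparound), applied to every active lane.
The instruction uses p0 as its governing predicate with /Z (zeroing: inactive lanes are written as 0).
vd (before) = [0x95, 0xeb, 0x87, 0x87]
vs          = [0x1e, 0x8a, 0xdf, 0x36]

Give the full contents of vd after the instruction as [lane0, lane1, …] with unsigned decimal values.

256-bit reg / 64-bit elem → 4 lanes
active while 0+j < 1, i.e. j ∈ [0,1) capped at 4 ⇒ 1
lane  0: add(0x95,0x1e) ⇒ 0xb3
lane  1: tail/zero ⇒ 0x00
lane  2: tail/zero ⇒ 0x00
lane  3: tail/zero ⇒ 0x00

vd = [179, 0, 0, 0]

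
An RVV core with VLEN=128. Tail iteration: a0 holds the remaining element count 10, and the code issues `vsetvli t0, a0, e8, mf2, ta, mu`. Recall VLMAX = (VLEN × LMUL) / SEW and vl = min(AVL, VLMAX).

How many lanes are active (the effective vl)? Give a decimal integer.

vl = 8

VLMAX = (128 × 1/2) / 8 = 8 lanes
AVL=10 > VLMAX=8, so vl = 8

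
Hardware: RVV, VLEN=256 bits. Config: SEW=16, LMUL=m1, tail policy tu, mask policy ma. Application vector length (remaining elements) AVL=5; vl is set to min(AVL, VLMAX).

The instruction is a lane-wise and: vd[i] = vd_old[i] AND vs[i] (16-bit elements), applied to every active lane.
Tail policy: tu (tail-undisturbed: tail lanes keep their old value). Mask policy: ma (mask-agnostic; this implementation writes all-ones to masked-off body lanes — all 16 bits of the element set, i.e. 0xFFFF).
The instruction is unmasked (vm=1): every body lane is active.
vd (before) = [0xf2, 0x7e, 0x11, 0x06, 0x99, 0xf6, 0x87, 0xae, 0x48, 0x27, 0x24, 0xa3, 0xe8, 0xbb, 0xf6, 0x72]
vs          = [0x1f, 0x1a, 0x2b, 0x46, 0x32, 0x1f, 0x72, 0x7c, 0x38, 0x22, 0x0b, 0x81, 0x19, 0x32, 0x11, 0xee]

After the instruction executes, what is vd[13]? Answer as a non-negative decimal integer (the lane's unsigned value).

lanes per group: 256·1/16 = 16
vl ← min(5, 16) = 5
lane  0: and(0xf2,0x1f) ⇒ 0x12
lane  1: and(0x7e,0x1a) ⇒ 0x1a
lane  2: and(0x11,0x2b) ⇒ 0x01
lane  3: and(0x06,0x46) ⇒ 0x06
lane  4: and(0x99,0x32) ⇒ 0x10
lane  5: tail/keep ⇒ 0xf6
lane  6: tail/keep ⇒ 0x87
lane  7: tail/keep ⇒ 0xae
lane  8: tail/keep ⇒ 0x48
lane  9: tail/keep ⇒ 0x27
lane 10: tail/keep ⇒ 0x24
lane 11: tail/keep ⇒ 0xa3
lane 12: tail/keep ⇒ 0xe8
lane 13: tail/keep ⇒ 0xbb
lane 14: tail/keep ⇒ 0xf6
lane 15: tail/keep ⇒ 0x72

vd[13] = 187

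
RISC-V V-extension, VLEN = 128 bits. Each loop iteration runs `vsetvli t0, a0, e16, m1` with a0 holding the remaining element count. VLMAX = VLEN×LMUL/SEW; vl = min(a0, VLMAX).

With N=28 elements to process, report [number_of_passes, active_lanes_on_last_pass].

VLMAX = VLEN×LMUL/SEW = 128×1/16 = 8
28 elements at 8/iter → 4 passes, remainder 4 on the last

[iterations, last_vl] = [4, 4]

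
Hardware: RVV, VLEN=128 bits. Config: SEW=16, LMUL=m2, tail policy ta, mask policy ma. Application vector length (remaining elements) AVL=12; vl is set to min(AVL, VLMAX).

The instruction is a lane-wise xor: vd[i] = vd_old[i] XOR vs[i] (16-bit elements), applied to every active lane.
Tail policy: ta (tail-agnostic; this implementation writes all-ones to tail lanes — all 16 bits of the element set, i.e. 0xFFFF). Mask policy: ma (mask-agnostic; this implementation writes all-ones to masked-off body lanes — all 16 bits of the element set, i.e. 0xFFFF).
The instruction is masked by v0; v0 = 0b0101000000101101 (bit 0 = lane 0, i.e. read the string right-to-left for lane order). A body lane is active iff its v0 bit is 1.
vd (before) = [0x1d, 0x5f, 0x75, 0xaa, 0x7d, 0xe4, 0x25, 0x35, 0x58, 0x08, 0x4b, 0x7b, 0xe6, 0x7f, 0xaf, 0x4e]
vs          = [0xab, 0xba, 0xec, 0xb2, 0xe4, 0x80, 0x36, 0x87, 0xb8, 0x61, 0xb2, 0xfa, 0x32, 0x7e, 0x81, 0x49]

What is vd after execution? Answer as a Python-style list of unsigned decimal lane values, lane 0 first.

vd = [182, 65535, 153, 24, 65535, 100, 65535, 65535, 65535, 65535, 65535, 65535, 65535, 65535, 65535, 65535]

VLMAX = (128 × 2) / 16 = 16 lanes
vl ← min(12, 16) = 12
vd[0] xor(0x1d,0xab) -> 0xb6
vd[1] mask-off/ones -> 0xffff
vd[2] xor(0x75,0xec) -> 0x99
vd[3] xor(0xaa,0xb2) -> 0x18
vd[4] mask-off/ones -> 0xffff
vd[5] xor(0xe4,0x80) -> 0x64
vd[6] mask-off/ones -> 0xffff
vd[7] mask-off/ones -> 0xffff
vd[8] mask-off/ones -> 0xffff
vd[9] mask-off/ones -> 0xffff
vd[10] mask-off/ones -> 0xffff
vd[11] mask-off/ones -> 0xffff
vd[12] tail/ones -> 0xffff
vd[13] tail/ones -> 0xffff
vd[14] tail/ones -> 0xffff
vd[15] tail/ones -> 0xffff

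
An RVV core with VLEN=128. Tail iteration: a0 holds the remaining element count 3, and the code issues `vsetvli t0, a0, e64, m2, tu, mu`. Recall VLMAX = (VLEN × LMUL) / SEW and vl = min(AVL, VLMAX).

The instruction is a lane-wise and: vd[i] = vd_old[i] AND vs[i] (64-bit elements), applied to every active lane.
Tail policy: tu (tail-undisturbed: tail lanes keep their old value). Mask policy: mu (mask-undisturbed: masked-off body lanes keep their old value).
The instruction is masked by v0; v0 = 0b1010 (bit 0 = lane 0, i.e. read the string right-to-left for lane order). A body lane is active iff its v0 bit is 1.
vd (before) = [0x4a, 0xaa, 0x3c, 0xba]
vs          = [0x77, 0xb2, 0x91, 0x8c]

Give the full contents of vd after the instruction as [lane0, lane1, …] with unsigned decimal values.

lanes per group: 128·2/64 = 4
vl = min(AVL, VLMAX) = min(3, 4) = 3
vd[0] mask-off/keep -> 0x4a
vd[1] and(0xaa,0xb2) -> 0xa2
vd[2] mask-off/keep -> 0x3c
vd[3] tail/keep -> 0xba

vd = [74, 162, 60, 186]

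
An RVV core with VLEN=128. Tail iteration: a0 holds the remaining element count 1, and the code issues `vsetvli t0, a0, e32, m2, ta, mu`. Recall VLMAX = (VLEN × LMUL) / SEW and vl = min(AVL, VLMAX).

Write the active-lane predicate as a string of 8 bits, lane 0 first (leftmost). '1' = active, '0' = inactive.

predicate = 10000000

lanes per group: 128·2/32 = 8
AVL=1 ≤ VLMAX=8, so vl = 1
bits (lane 0 leftmost): 10000000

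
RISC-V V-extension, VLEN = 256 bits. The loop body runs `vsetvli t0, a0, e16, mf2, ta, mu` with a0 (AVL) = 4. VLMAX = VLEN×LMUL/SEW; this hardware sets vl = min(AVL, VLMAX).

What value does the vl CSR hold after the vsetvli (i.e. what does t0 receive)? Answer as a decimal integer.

VLMAX = VLEN×LMUL/SEW = 256×1/2/16 = 8
vl = min(AVL, VLMAX) = min(4, 8) = 4

vl = 4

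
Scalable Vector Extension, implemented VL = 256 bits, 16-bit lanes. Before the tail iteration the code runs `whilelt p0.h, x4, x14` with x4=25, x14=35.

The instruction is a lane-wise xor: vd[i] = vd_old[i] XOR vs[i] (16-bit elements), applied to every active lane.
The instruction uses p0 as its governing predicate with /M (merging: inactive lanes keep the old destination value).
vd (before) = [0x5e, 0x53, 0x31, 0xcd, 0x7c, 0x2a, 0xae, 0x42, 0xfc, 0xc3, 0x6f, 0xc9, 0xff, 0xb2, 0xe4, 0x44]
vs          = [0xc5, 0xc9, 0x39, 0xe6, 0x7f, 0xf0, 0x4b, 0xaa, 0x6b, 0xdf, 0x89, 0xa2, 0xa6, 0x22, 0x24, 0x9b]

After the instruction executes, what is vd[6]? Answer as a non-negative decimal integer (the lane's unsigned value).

vd[6] = 229

256-bit reg / 16-bit elem → 16 lanes
whilelt: lane j active iff 25+j < 35 → j < 10 → 10 active
vd[0] xor(0x5e,0xc5) -> 0x9b
vd[1] xor(0x53,0xc9) -> 0x9a
vd[2] xor(0x31,0x39) -> 0x08
vd[3] xor(0xcd,0xe6) -> 0x2b
vd[4] xor(0x7c,0x7f) -> 0x03
vd[5] xor(0x2a,0xf0) -> 0xda
vd[6] xor(0xae,0x4b) -> 0xe5
vd[7] xor(0x42,0xaa) -> 0xe8
vd[8] xor(0xfc,0x6b) -> 0x97
vd[9] xor(0xc3,0xdf) -> 0x1c
vd[10] tail/keep -> 0x6f
vd[11] tail/keep -> 0xc9
vd[12] tail/keep -> 0xff
vd[13] tail/keep -> 0xb2
vd[14] tail/keep -> 0xe4
vd[15] tail/keep -> 0x44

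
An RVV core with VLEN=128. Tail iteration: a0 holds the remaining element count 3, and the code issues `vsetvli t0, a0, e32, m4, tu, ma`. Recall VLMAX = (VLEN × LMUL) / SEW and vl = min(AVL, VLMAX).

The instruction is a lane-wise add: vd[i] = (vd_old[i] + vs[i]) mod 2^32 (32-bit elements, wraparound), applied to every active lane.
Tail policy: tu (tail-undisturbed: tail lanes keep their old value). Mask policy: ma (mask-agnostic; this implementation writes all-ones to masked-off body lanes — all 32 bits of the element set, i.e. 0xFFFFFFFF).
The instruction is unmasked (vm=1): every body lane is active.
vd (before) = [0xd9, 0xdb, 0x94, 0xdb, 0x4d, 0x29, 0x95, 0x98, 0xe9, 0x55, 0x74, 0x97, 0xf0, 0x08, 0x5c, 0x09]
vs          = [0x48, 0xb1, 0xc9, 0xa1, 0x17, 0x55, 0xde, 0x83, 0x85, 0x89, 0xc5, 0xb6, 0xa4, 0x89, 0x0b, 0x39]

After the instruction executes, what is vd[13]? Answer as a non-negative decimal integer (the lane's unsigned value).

vd[13] = 8

VLMAX = VLEN×LMUL/SEW = 128×4/32 = 16
vl = min(AVL, VLMAX) = min(3, 16) = 3
lane  0: add(0xd9,0x48) ⇒ 0x121
lane  1: add(0xdb,0xb1) ⇒ 0x18c
lane  2: add(0x94,0xc9) ⇒ 0x15d
lane  3: tail/keep ⇒ 0xdb
lane  4: tail/keep ⇒ 0x4d
lane  5: tail/keep ⇒ 0x29
lane  6: tail/keep ⇒ 0x95
lane  7: tail/keep ⇒ 0x98
lane  8: tail/keep ⇒ 0xe9
lane  9: tail/keep ⇒ 0x55
lane 10: tail/keep ⇒ 0x74
lane 11: tail/keep ⇒ 0x97
lane 12: tail/keep ⇒ 0xf0
lane 13: tail/keep ⇒ 0x08
lane 14: tail/keep ⇒ 0x5c
lane 15: tail/keep ⇒ 0x09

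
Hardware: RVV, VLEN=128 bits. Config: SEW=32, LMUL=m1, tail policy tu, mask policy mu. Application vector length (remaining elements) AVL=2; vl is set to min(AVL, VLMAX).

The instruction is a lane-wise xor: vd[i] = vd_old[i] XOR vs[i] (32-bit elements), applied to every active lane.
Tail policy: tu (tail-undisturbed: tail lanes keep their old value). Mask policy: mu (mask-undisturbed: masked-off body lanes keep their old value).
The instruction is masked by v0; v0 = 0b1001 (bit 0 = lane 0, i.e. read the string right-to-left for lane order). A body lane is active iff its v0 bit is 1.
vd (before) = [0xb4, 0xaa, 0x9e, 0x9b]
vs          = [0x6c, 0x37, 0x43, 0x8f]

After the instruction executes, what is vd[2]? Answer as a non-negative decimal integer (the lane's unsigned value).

VLMAX = VLEN×LMUL/SEW = 128×1/32 = 4
vl = min(AVL, VLMAX) = min(2, 4) = 2
vd[0] xor(0xb4,0x6c) -> 0xd8
vd[1] mask-off/keep -> 0xaa
vd[2] tail/keep -> 0x9e
vd[3] tail/keep -> 0x9b

vd[2] = 158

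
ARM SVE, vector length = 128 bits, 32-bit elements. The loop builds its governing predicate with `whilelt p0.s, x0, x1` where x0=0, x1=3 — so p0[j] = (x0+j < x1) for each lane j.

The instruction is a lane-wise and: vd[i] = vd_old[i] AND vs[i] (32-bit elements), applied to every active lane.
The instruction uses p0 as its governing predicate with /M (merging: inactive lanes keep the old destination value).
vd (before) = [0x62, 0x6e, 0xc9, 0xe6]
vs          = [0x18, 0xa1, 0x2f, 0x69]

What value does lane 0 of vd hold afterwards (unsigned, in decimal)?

register lanes = 128/32 = 4
whilelt: lane j active iff 0+j < 3 → j < 3 → 3 active
vd[0] and(0x62,0x18) -> 0x00
vd[1] and(0x6e,0xa1) -> 0x20
vd[2] and(0xc9,0x2f) -> 0x09
vd[3] tail/keep -> 0xe6

vd[0] = 0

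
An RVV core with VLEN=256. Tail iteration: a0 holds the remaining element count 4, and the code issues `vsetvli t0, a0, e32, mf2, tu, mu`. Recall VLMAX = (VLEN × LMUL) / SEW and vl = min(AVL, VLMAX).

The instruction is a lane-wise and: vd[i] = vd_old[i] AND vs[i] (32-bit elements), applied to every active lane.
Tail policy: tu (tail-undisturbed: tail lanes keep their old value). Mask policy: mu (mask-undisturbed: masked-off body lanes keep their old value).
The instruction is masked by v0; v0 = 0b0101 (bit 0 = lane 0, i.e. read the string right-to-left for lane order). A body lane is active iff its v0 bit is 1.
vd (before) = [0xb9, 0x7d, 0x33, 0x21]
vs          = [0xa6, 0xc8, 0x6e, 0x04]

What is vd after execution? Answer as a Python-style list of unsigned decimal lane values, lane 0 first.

vd = [160, 125, 34, 33]

lanes per group: 256·1/2/32 = 4
vl = min(AVL, VLMAX) = min(4, 4) = 4
vd[0] and(0xb9,0xa6) -> 0xa0
vd[1] mask-off/keep -> 0x7d
vd[2] and(0x33,0x6e) -> 0x22
vd[3] mask-off/keep -> 0x21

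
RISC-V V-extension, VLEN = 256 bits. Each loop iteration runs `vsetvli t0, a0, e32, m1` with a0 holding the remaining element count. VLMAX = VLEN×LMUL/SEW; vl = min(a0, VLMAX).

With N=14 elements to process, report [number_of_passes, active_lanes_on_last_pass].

[iterations, last_vl] = [2, 6]

VLMAX = (256 × 1) / 32 = 8 lanes
N=14: ⌈14/8⌉ = 2 iters; last vl = 14 − 1×8 = 6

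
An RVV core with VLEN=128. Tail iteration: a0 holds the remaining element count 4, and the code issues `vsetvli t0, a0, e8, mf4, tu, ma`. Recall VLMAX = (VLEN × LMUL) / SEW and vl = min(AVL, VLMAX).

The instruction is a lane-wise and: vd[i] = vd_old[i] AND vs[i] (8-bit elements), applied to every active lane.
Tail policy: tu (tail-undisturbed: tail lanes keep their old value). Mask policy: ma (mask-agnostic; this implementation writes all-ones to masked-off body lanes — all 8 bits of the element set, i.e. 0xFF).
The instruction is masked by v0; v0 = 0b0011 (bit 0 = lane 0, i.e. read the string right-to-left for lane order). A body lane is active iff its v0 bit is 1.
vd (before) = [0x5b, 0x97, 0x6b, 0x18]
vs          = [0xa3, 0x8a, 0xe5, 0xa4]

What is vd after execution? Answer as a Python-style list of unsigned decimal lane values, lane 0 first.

VLMAX = VLEN×LMUL/SEW = 128×1/4/8 = 4
AVL=4 ≤ VLMAX=4, so vl = 4
[0] and(0x5b,0xa3) = 0x03
[1] and(0x97,0x8a) = 0x82
[2] mask-off/ones = 0xff
[3] mask-off/ones = 0xff

vd = [3, 130, 255, 255]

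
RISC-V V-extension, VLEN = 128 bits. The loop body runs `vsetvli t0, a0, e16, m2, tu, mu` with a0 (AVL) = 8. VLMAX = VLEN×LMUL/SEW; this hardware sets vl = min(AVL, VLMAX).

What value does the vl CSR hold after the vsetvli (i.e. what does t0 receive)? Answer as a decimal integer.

vl = 8

VLMAX = (128 × 2) / 16 = 16 lanes
vl ← min(8, 16) = 8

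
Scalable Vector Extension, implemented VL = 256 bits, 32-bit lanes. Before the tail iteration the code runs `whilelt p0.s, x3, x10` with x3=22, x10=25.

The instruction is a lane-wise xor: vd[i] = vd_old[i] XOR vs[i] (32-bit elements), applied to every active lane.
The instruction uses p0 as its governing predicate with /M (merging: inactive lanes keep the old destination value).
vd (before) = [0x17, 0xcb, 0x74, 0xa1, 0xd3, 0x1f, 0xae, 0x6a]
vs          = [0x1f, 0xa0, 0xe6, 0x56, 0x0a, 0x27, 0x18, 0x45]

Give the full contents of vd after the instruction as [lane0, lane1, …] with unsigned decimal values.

vd = [8, 107, 146, 161, 211, 31, 174, 106]

256-bit reg / 32-bit elem → 8 lanes
p0[j] = (22+j < 25); true for j=0..2 → 3 lanes set
[0] xor(0x17,0x1f) = 0x08
[1] xor(0xcb,0xa0) = 0x6b
[2] xor(0x74,0xe6) = 0x92
[3] tail/keep = 0xa1
[4] tail/keep = 0xd3
[5] tail/keep = 0x1f
[6] tail/keep = 0xae
[7] tail/keep = 0x6a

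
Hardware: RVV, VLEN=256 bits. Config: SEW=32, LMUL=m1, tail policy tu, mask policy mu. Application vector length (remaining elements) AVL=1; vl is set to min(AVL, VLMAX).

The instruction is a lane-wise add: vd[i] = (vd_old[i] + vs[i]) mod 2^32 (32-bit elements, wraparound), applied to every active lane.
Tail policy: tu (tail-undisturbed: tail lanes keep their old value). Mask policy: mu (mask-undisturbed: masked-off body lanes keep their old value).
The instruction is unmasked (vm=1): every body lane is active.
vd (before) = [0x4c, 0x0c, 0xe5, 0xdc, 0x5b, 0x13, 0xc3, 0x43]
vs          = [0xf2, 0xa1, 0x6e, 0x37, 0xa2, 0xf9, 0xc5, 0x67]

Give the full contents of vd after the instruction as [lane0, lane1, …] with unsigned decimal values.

VLMAX = VLEN×LMUL/SEW = 256×1/32 = 8
AVL=1 ≤ VLMAX=8, so vl = 1
  i=0: add(0x4c,0xf2) → 318
  i=1: tail/keep → 12
  i=2: tail/keep → 229
  i=3: tail/keep → 220
  i=4: tail/keep → 91
  i=5: tail/keep → 19
  i=6: tail/keep → 195
  i=7: tail/keep → 67

vd = [318, 12, 229, 220, 91, 19, 195, 67]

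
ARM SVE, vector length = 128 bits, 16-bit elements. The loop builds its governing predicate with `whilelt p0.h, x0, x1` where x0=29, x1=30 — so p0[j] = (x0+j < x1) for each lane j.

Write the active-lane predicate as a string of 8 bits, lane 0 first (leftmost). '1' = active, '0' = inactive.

register lanes = 128/16 = 8
active while 29+j < 30, i.e. j ∈ [0,1) capped at 8 ⇒ 1
bits (lane 0 leftmost): 10000000

predicate = 10000000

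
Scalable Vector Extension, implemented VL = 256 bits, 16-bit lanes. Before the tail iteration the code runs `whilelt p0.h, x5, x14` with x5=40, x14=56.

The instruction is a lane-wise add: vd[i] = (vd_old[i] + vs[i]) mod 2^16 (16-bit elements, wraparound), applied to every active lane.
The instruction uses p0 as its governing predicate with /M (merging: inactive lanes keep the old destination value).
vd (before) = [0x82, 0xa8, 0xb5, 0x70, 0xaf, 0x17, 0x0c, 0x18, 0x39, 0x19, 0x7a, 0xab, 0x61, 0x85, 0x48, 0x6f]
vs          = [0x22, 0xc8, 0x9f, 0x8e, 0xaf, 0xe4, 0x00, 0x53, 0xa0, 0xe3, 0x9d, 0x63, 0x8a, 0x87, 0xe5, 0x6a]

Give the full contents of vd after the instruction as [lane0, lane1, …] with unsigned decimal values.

register lanes = 256/16 = 16
p0[j] = (40+j < 56); true for j=0..15 → 16 lanes set
vd[0] add(0x82,0x22) -> 0xa4
vd[1] add(0xa8,0xc8) -> 0x170
vd[2] add(0xb5,0x9f) -> 0x154
vd[3] add(0x70,0x8e) -> 0xfe
vd[4] add(0xaf,0xaf) -> 0x15e
vd[5] add(0x17,0xe4) -> 0xfb
vd[6] add(0x0c,0x00) -> 0x0c
vd[7] add(0x18,0x53) -> 0x6b
vd[8] add(0x39,0xa0) -> 0xd9
vd[9] add(0x19,0xe3) -> 0xfc
vd[10] add(0x7a,0x9d) -> 0x117
vd[11] add(0xab,0x63) -> 0x10e
vd[12] add(0x61,0x8a) -> 0xeb
vd[13] add(0x85,0x87) -> 0x10c
vd[14] add(0x48,0xe5) -> 0x12d
vd[15] add(0x6f,0x6a) -> 0xd9

vd = [164, 368, 340, 254, 350, 251, 12, 107, 217, 252, 279, 270, 235, 268, 301, 217]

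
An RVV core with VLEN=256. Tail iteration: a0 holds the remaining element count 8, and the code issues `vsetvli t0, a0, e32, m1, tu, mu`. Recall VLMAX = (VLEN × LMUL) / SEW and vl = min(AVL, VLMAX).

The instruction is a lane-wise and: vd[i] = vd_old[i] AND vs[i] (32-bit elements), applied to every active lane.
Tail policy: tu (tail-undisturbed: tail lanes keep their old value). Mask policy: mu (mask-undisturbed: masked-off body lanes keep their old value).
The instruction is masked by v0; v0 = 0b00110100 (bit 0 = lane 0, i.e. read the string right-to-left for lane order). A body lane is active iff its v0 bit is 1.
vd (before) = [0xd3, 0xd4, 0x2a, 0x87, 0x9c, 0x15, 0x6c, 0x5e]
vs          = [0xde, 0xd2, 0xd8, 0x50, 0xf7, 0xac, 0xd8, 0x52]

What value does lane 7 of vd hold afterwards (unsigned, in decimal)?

vd[7] = 94

lanes per group: 256·1/32 = 8
AVL=8 ≤ VLMAX=8, so vl = 8
lane  0: mask-off/keep ⇒ 0xd3
lane  1: mask-off/keep ⇒ 0xd4
lane  2: and(0x2a,0xd8) ⇒ 0x08
lane  3: mask-off/keep ⇒ 0x87
lane  4: and(0x9c,0xf7) ⇒ 0x94
lane  5: and(0x15,0xac) ⇒ 0x04
lane  6: mask-off/keep ⇒ 0x6c
lane  7: mask-off/keep ⇒ 0x5e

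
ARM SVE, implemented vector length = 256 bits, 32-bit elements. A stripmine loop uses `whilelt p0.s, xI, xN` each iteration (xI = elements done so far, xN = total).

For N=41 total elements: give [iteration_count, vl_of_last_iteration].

register lanes = 256/32 = 8
41 elements at 8/iter → 6 passes, remainder 1 on the last

[iterations, last_vl] = [6, 1]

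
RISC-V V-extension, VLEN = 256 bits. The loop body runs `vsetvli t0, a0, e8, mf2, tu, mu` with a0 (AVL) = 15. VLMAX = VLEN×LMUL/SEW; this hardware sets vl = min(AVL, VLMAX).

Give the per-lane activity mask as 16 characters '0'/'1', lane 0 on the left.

predicate = 1111111111111110

VLMAX = VLEN×LMUL/SEW = 256×1/2/8 = 16
AVL=15 ≤ VLMAX=16, so vl = 15
bits (lane 0 leftmost): 1111111111111110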